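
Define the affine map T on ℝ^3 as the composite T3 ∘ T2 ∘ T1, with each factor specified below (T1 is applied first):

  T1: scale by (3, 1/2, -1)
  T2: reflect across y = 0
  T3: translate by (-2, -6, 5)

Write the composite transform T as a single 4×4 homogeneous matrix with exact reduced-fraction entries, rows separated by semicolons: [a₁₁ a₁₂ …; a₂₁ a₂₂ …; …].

T1 = [3 0 0 0; 0 1/2 0 0; 0 0 -1 0; 0 0 0 1]
T2·T1 = [3 0 0 0; 0 -1/2 0 0; 0 0 -1 0; 0 0 0 1]
T3·…·T1 = [3 0 0 -2; 0 -1/2 0 -6; 0 0 -1 5; 0 0 0 1]

T = [3 0 0 -2; 0 -1/2 0 -6; 0 0 -1 5; 0 0 0 1]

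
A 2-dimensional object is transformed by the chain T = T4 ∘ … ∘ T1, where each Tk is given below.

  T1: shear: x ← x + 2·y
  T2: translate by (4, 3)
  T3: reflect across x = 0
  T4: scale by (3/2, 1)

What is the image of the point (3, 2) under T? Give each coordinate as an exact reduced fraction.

T1 shear: x ← x + 2·y: (3, 2) → (7, 2)
T2 translate by (4, 3): (7, 2) → (11, 5)
T3 reflect across x = 0: (11, 5) → (-11, 5)
T4 scale by (3/2, 1): (-11, 5) → (-33/2, 5)

T(p) = (-33/2, 5)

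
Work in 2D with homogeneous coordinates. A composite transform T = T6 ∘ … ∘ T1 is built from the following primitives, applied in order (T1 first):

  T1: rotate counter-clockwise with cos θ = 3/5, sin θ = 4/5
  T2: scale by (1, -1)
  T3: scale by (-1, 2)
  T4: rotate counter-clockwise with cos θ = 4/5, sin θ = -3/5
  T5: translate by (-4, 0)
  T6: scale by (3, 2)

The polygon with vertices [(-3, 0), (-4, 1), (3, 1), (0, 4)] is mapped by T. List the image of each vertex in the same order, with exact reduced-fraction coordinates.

image vertices: (24/25, 138/25), (126/25, 112/25), (-126/5, -42/5), (-324/25, -288/25)

T1 rotate counter-clockwise with cos θ = 3/5, sin θ = 4/5: (-3, 0) → (-9/5, -12/5); (-4, 1) → (-16/5, -13/5); (3, 1) → (1, 3); (0, 4) → (-16/5, 12/5)
T2 scale by (1, -1): (-9/5, -12/5) → (-9/5, 12/5); (-16/5, -13/5) → (-16/5, 13/5); (1, 3) → (1, -3); (-16/5, 12/5) → (-16/5, -12/5)
T3 scale by (-1, 2): (-9/5, 12/5) → (9/5, 24/5); (-16/5, 13/5) → (16/5, 26/5); (1, -3) → (-1, -6); (-16/5, -12/5) → (16/5, -24/5)
T4 rotate counter-clockwise with cos θ = 4/5, sin θ = -3/5: (9/5, 24/5) → (108/25, 69/25); (16/5, 26/5) → (142/25, 56/25); (-1, -6) → (-22/5, -21/5); (16/5, -24/5) → (-8/25, -144/25)
T5 translate by (-4, 0): (108/25, 69/25) → (8/25, 69/25); (142/25, 56/25) → (42/25, 56/25); (-22/5, -21/5) → (-42/5, -21/5); (-8/25, -144/25) → (-108/25, -144/25)
T6 scale by (3, 2): (8/25, 69/25) → (24/25, 138/25); (42/25, 56/25) → (126/25, 112/25); (-42/5, -21/5) → (-126/5, -42/5); (-108/25, -144/25) → (-324/25, -288/25)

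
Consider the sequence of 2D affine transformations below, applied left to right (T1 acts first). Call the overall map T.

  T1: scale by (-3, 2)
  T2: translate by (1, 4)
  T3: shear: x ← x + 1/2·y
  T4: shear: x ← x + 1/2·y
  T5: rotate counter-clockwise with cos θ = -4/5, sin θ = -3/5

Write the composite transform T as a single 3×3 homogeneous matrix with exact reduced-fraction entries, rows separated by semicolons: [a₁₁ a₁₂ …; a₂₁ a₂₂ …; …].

T = [12/5 -2/5 -8/5; 9/5 -14/5 -31/5; 0 0 1]

T1 = [-3 0 0; 0 2 0; 0 0 1]
T2·T1 = [-3 0 1; 0 2 4; 0 0 1]
T3·…·T1 = [-3 1 3; 0 2 4; 0 0 1]
T4·…·T1 = [-3 2 5; 0 2 4; 0 0 1]
T5·…·T1 = [12/5 -2/5 -8/5; 9/5 -14/5 -31/5; 0 0 1]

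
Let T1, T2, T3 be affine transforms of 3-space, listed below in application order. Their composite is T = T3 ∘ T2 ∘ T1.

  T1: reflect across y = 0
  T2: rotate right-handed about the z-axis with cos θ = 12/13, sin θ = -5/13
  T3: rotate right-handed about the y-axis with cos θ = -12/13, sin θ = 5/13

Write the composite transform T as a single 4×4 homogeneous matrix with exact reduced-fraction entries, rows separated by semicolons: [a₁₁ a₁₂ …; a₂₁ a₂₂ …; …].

T1 = [1 0 0 0; 0 -1 0 0; 0 0 1 0; 0 0 0 1]
T2·T1 = [12/13 -5/13 0 0; -5/13 -12/13 0 0; 0 0 1 0; 0 0 0 1]
T3·…·T1 = [-144/169 60/169 5/13 0; -5/13 -12/13 0 0; -60/169 25/169 -12/13 0; 0 0 0 1]

T = [-144/169 60/169 5/13 0; -5/13 -12/13 0 0; -60/169 25/169 -12/13 0; 0 0 0 1]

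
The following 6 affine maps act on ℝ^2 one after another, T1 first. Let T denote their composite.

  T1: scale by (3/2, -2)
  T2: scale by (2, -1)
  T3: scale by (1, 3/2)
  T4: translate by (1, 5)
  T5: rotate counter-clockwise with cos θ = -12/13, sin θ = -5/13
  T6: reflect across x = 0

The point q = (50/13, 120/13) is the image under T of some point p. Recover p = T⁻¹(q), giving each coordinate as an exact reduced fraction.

T1 = [3/2 0 0; 0 -2 0; 0 0 1]
T2·T1 = [3 0 0; 0 2 0; 0 0 1]
T3·…·T1 = [3 0 0; 0 3 0; 0 0 1]
T4·…·T1 = [3 0 1; 0 3 5; 0 0 1]
T5·…·T1 = [-36/13 15/13 1; -15/13 -36/13 -5; 0 0 1]
T6·…·T1 = [36/13 -15/13 -1; -15/13 -36/13 -5; 0 0 1]
det M = -9; M⁻¹ = [4/13 -5/39 -1/3; -5/39 -4/13 -5/3; 0 0 1]
M⁻¹ · (50/13, 120/13)ᵀ = (-1/3, -5)ᵀ

p = (-1/3, -5)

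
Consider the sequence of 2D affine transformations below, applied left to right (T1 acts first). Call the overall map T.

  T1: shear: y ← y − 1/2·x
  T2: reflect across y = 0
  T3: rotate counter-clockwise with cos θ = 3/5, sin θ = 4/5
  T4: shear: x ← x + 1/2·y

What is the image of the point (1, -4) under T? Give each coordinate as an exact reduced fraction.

T(p) = (-5/4, 7/2)

T1 shear: y ← y − 1/2·x: (1, -4) → (1, -9/2)
T2 reflect across y = 0: (1, -9/2) → (1, 9/2)
T3 rotate counter-clockwise with cos θ = 3/5, sin θ = 4/5: (1, 9/2) → (-3, 7/2)
T4 shear: x ← x + 1/2·y: (-3, 7/2) → (-5/4, 7/2)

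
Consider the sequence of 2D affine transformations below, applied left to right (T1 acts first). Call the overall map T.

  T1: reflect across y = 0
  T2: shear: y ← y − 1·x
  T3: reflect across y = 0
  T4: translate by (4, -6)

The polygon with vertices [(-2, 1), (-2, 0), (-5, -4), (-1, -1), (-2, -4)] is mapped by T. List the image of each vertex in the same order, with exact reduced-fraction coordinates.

image vertices: (2, -7), (2, -8), (-1, -15), (3, -8), (2, -12)

T1 reflect across y = 0: (-2, 1) → (-2, -1); (-2, 0) → (-2, 0); (-5, -4) → (-5, 4); (-1, -1) → (-1, 1); (-2, -4) → (-2, 4)
T2 shear: y ← y − 1·x: (-2, -1) → (-2, 1); (-2, 0) → (-2, 2); (-5, 4) → (-5, 9); (-1, 1) → (-1, 2); (-2, 4) → (-2, 6)
T3 reflect across y = 0: (-2, 1) → (-2, -1); (-2, 2) → (-2, -2); (-5, 9) → (-5, -9); (-1, 2) → (-1, -2); (-2, 6) → (-2, -6)
T4 translate by (4, -6): (-2, -1) → (2, -7); (-2, -2) → (2, -8); (-5, -9) → (-1, -15); (-1, -2) → (3, -8); (-2, -6) → (2, -12)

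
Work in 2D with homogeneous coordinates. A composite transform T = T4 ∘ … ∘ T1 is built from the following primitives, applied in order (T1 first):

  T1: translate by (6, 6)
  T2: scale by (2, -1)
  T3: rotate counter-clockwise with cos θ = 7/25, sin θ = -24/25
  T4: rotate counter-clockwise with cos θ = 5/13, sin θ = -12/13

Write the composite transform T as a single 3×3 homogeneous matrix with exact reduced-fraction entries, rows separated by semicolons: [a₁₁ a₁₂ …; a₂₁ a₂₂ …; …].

T = [-506/325 -204/325 -852/65; -408/325 253/325 -186/65; 0 0 1]

T1 = [1 0 6; 0 1 6; 0 0 1]
T2·T1 = [2 0 12; 0 -1 -6; 0 0 1]
T3·…·T1 = [14/25 -24/25 -12/5; -48/25 -7/25 -66/5; 0 0 1]
T4·…·T1 = [-506/325 -204/325 -852/65; -408/325 253/325 -186/65; 0 0 1]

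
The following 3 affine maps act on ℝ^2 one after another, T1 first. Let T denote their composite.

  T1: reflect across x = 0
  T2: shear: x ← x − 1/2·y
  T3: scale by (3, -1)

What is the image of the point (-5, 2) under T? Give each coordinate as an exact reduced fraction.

T(p) = (12, -2)

T1 reflect across x = 0: (-5, 2) → (5, 2)
T2 shear: x ← x − 1/2·y: (5, 2) → (4, 2)
T3 scale by (3, -1): (4, 2) → (12, -2)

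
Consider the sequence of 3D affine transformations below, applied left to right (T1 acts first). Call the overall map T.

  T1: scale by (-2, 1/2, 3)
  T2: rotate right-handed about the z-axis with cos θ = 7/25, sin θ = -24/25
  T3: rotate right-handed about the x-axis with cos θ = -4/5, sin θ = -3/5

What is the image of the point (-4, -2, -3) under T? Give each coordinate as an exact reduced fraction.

T1 scale by (-2, 1/2, 3): (-4, -2, -3) → (8, -1, -9)
T2 rotate right-handed about the z-axis with cos θ = 7/25, sin θ = -24/25: (8, -1, -9) → (32/25, -199/25, -9)
T3 rotate right-handed about the x-axis with cos θ = -4/5, sin θ = -3/5: (32/25, -199/25, -9) → (32/25, 121/125, 1497/125)

T(p) = (32/25, 121/125, 1497/125)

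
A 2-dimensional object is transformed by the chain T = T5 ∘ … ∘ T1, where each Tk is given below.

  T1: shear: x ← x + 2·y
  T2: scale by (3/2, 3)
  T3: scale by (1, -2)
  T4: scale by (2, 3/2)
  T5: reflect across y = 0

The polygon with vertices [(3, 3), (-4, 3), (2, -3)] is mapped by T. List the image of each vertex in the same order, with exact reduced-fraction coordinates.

image vertices: (27, 27), (6, 27), (-12, -27)

T1 shear: x ← x + 2·y: (3, 3) → (9, 3); (-4, 3) → (2, 3); (2, -3) → (-4, -3)
T2 scale by (3/2, 3): (9, 3) → (27/2, 9); (2, 3) → (3, 9); (-4, -3) → (-6, -9)
T3 scale by (1, -2): (27/2, 9) → (27/2, -18); (3, 9) → (3, -18); (-6, -9) → (-6, 18)
T4 scale by (2, 3/2): (27/2, -18) → (27, -27); (3, -18) → (6, -27); (-6, 18) → (-12, 27)
T5 reflect across y = 0: (27, -27) → (27, 27); (6, -27) → (6, 27); (-12, 27) → (-12, -27)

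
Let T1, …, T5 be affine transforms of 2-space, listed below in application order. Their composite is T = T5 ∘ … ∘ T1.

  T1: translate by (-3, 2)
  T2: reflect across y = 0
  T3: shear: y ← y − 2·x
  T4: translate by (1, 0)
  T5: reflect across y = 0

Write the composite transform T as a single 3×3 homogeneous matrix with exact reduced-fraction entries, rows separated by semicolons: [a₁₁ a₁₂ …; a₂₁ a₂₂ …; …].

T = [1 0 -2; 2 1 -4; 0 0 1]

T1 = [1 0 -3; 0 1 2; 0 0 1]
T2·T1 = [1 0 -3; 0 -1 -2; 0 0 1]
T3·…·T1 = [1 0 -3; -2 -1 4; 0 0 1]
T4·…·T1 = [1 0 -2; -2 -1 4; 0 0 1]
T5·…·T1 = [1 0 -2; 2 1 -4; 0 0 1]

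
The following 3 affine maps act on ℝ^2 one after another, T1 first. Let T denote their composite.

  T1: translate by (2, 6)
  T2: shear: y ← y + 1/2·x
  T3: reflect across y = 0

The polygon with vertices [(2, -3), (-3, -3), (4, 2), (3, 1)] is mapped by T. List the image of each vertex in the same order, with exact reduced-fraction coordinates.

image vertices: (4, -5), (-1, -5/2), (6, -11), (5, -19/2)

T1 translate by (2, 6): (2, -3) → (4, 3); (-3, -3) → (-1, 3); (4, 2) → (6, 8); (3, 1) → (5, 7)
T2 shear: y ← y + 1/2·x: (4, 3) → (4, 5); (-1, 3) → (-1, 5/2); (6, 8) → (6, 11); (5, 7) → (5, 19/2)
T3 reflect across y = 0: (4, 5) → (4, -5); (-1, 5/2) → (-1, -5/2); (6, 11) → (6, -11); (5, 19/2) → (5, -19/2)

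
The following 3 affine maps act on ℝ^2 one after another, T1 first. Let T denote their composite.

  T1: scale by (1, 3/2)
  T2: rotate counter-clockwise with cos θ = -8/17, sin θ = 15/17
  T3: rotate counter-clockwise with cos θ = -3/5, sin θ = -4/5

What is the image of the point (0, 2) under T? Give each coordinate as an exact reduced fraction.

T(p) = (39/85, 252/85)

T1 scale by (1, 3/2): (0, 2) → (0, 3)
T2 rotate counter-clockwise with cos θ = -8/17, sin θ = 15/17: (0, 3) → (-45/17, -24/17)
T3 rotate counter-clockwise with cos θ = -3/5, sin θ = -4/5: (-45/17, -24/17) → (39/85, 252/85)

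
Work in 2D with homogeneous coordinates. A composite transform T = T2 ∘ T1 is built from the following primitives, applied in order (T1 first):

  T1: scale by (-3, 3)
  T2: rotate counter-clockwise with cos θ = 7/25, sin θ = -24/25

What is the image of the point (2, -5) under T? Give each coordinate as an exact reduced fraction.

T(p) = (-402/25, 39/25)

T1 scale by (-3, 3): (2, -5) → (-6, -15)
T2 rotate counter-clockwise with cos θ = 7/25, sin θ = -24/25: (-6, -15) → (-402/25, 39/25)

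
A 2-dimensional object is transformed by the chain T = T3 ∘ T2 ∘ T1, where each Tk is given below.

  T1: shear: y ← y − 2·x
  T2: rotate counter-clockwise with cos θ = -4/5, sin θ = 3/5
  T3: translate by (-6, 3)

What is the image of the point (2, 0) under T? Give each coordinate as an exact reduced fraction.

T(p) = (-26/5, 37/5)

T1 shear: y ← y − 2·x: (2, 0) → (2, -4)
T2 rotate counter-clockwise with cos θ = -4/5, sin θ = 3/5: (2, -4) → (4/5, 22/5)
T3 translate by (-6, 3): (4/5, 22/5) → (-26/5, 37/5)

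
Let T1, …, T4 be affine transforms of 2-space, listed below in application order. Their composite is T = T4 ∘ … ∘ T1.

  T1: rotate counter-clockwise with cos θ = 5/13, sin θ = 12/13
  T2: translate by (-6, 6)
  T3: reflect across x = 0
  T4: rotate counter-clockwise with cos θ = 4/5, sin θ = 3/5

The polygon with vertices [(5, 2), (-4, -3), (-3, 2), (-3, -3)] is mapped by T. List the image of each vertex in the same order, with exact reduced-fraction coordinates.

T1 rotate counter-clockwise with cos θ = 5/13, sin θ = 12/13: (5, 2) → (1/13, 70/13); (-4, -3) → (16/13, -63/13); (-3, 2) → (-3, -2); (-3, -3) → (21/13, -51/13)
T2 translate by (-6, 6): (1/13, 70/13) → (-77/13, 148/13); (16/13, -63/13) → (-62/13, 15/13); (-3, -2) → (-9, 4); (21/13, -51/13) → (-57/13, 27/13)
T3 reflect across x = 0: (-77/13, 148/13) → (77/13, 148/13); (-62/13, 15/13) → (62/13, 15/13); (-9, 4) → (9, 4); (-57/13, 27/13) → (57/13, 27/13)
T4 rotate counter-clockwise with cos θ = 4/5, sin θ = 3/5: (77/13, 148/13) → (-136/65, 823/65); (62/13, 15/13) → (203/65, 246/65); (9, 4) → (24/5, 43/5); (57/13, 27/13) → (147/65, 279/65)

image vertices: (-136/65, 823/65), (203/65, 246/65), (24/5, 43/5), (147/65, 279/65)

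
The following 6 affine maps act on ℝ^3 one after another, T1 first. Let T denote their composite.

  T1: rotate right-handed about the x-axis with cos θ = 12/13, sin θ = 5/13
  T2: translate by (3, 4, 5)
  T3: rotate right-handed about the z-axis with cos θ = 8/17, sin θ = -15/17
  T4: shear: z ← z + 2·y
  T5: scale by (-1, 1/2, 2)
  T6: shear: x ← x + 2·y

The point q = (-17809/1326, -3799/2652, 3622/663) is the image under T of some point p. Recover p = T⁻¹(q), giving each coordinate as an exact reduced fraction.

p = (9/2, 5, 5/3)

T1 = [1 0 0 0; 0 12/13 -5/13 0; 0 5/13 12/13 0; 0 0 0 1]
T2·T1 = [1 0 0 3; 0 12/13 -5/13 4; 0 5/13 12/13 5; 0 0 0 1]
T3·…·T1 = [8/17 180/221 -75/221 84/17; -15/17 96/221 -40/221 -13/17; 0 5/13 12/13 5; 0 0 0 1]
T4·…·T1 = [8/17 180/221 -75/221 84/17; -15/17 96/221 -40/221 -13/17; -30/17 277/221 124/221 59/17; 0 0 0 1]
T5·…·T1 = [-8/17 -180/221 75/221 -84/17; -15/34 48/221 -20/221 -13/34; -60/17 554/221 248/221 118/17; 0 0 0 1]
T6·…·T1 = [-23/17 -84/221 35/221 -97/17; -15/34 48/221 -20/221 -13/34; -60/17 554/221 248/221 118/17; 0 0 0 1]
det M = -1; M⁻¹ = [-8/17 -14/17 0 -3; -180/221 212/221 5/26 -73/13; 75/221 -1046/221 6/13 -40/13; 0 0 0 1]
M⁻¹ · (-17809/1326, -3799/2652, 3622/663)ᵀ = (9/2, 5, 5/3)ᵀ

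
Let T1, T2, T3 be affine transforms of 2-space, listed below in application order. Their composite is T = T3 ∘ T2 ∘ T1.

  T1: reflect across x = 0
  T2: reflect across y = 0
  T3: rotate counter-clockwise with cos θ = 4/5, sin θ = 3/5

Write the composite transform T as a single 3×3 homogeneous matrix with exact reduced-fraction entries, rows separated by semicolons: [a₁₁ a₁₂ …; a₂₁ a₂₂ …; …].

T = [-4/5 3/5 0; -3/5 -4/5 0; 0 0 1]

T1 = [-1 0 0; 0 1 0; 0 0 1]
T2·T1 = [-1 0 0; 0 -1 0; 0 0 1]
T3·…·T1 = [-4/5 3/5 0; -3/5 -4/5 0; 0 0 1]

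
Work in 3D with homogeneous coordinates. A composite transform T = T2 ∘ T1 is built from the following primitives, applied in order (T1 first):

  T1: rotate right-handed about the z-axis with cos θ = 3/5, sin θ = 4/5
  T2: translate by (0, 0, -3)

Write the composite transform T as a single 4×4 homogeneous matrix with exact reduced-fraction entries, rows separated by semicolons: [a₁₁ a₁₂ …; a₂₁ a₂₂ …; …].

T = [3/5 -4/5 0 0; 4/5 3/5 0 0; 0 0 1 -3; 0 0 0 1]

T1 = [3/5 -4/5 0 0; 4/5 3/5 0 0; 0 0 1 0; 0 0 0 1]
T2·T1 = [3/5 -4/5 0 0; 4/5 3/5 0 0; 0 0 1 -3; 0 0 0 1]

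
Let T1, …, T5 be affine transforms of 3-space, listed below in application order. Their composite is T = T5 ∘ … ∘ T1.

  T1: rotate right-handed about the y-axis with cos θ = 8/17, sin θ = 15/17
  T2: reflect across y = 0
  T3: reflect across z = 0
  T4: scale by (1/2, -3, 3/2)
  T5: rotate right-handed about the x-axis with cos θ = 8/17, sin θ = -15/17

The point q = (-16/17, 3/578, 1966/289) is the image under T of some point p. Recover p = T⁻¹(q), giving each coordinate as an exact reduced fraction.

T1 = [8/17 0 15/17 0; 0 1 0 0; -15/17 0 8/17 0; 0 0 0 1]
T2·T1 = [8/17 0 15/17 0; 0 -1 0 0; -15/17 0 8/17 0; 0 0 0 1]
T3·…·T1 = [8/17 0 15/17 0; 0 -1 0 0; 15/17 0 -8/17 0; 0 0 0 1]
T4·…·T1 = [4/17 0 15/34 0; 0 3 0 0; 45/34 0 -12/17 0; 0 0 0 1]
T5·…·T1 = [4/17 0 15/34 0; 675/578 24/17 -180/289 0; 180/289 -45/17 -96/289 0; 0 0 0 1]
det M = -9/4; M⁻¹ = [16/17 150/289 80/289 0; 0 8/51 -5/17 0; 30/17 -80/289 -128/867 0; 0 0 0 1]
M⁻¹ · (-16/17, 3/578, 1966/289)ᵀ = (1, -2, -8/3)ᵀ

p = (1, -2, -8/3)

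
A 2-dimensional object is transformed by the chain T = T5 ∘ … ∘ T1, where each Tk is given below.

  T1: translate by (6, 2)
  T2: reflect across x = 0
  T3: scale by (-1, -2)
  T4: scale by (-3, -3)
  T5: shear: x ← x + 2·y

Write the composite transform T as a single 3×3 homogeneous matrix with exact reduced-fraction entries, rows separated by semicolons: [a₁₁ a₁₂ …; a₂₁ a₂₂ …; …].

T = [-3 12 6; 0 6 12; 0 0 1]

T1 = [1 0 6; 0 1 2; 0 0 1]
T2·T1 = [-1 0 -6; 0 1 2; 0 0 1]
T3·…·T1 = [1 0 6; 0 -2 -4; 0 0 1]
T4·…·T1 = [-3 0 -18; 0 6 12; 0 0 1]
T5·…·T1 = [-3 12 6; 0 6 12; 0 0 1]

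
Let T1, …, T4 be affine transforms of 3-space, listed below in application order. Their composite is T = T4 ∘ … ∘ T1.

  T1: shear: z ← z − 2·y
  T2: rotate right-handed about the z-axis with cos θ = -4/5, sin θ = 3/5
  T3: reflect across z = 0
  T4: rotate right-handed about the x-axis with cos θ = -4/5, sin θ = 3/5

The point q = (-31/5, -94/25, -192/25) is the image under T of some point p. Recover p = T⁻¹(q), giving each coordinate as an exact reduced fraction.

p = (4, 5, 8/5)

T1 = [1 0 0 0; 0 1 0 0; 0 -2 1 0; 0 0 0 1]
T2·T1 = [-4/5 -3/5 0 0; 3/5 -4/5 0 0; 0 -2 1 0; 0 0 0 1]
T3·…·T1 = [-4/5 -3/5 0 0; 3/5 -4/5 0 0; 0 2 -1 0; 0 0 0 1]
T4·…·T1 = [-4/5 -3/5 0 0; -12/25 -14/25 3/5 0; 9/25 -52/25 4/5 0; 0 0 0 1]
det M = -1; M⁻¹ = [-4/5 -12/25 9/25 0; -3/5 16/25 -12/25 0; -6/5 47/25 -4/25 0; 0 0 0 1]
M⁻¹ · (-31/5, -94/25, -192/25)ᵀ = (4, 5, 8/5)ᵀ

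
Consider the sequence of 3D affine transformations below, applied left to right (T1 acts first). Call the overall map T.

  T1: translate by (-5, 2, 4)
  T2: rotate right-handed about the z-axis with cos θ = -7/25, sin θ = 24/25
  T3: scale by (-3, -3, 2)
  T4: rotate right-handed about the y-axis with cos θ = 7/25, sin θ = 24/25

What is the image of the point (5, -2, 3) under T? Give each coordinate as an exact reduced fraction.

T1 translate by (-5, 2, 4): (5, -2, 3) → (0, 0, 7)
T2 rotate right-handed about the z-axis with cos θ = -7/25, sin θ = 24/25: (0, 0, 7) → (0, 0, 7)
T3 scale by (-3, -3, 2): (0, 0, 7) → (0, 0, 14)
T4 rotate right-handed about the y-axis with cos θ = 7/25, sin θ = 24/25: (0, 0, 14) → (336/25, 0, 98/25)

T(p) = (336/25, 0, 98/25)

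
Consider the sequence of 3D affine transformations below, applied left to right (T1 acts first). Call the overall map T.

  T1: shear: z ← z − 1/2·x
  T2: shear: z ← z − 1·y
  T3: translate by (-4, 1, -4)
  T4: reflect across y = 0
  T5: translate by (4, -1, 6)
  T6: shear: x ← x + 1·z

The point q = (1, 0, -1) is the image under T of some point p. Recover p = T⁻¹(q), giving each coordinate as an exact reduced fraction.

T1 = [1 0 0 0; 0 1 0 0; -1/2 0 1 0; 0 0 0 1]
T2·T1 = [1 0 0 0; 0 1 0 0; -1/2 -1 1 0; 0 0 0 1]
T3·…·T1 = [1 0 0 -4; 0 1 0 1; -1/2 -1 1 -4; 0 0 0 1]
T4·…·T1 = [1 0 0 -4; 0 -1 0 -1; -1/2 -1 1 -4; 0 0 0 1]
T5·…·T1 = [1 0 0 0; 0 -1 0 -2; -1/2 -1 1 2; 0 0 0 1]
T6·…·T1 = [1/2 -1 1 2; 0 -1 0 -2; -1/2 -1 1 2; 0 0 0 1]
det M = -1; M⁻¹ = [1 0 -1 0; 0 -1 0 -2; 1/2 -1 1/2 -4; 0 0 0 1]
M⁻¹ · (1, 0, -1)ᵀ = (2, -2, -4)ᵀ

p = (2, -2, -4)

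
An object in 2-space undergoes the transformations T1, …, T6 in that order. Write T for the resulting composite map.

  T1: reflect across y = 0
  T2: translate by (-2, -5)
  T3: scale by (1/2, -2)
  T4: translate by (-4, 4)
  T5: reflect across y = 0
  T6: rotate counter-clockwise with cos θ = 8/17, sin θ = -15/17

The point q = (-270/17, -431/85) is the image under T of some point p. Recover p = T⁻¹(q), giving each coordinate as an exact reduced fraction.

T1 = [1 0 0; 0 -1 0; 0 0 1]
T2·T1 = [1 0 -2; 0 -1 -5; 0 0 1]
T3·…·T1 = [1/2 0 -1; 0 2 10; 0 0 1]
T4·…·T1 = [1/2 0 -5; 0 2 14; 0 0 1]
T5·…·T1 = [1/2 0 -5; 0 -2 -14; 0 0 1]
T6·…·T1 = [4/17 -30/17 -250/17; -15/34 -16/17 -37/17; 0 0 1]
det M = -1; M⁻¹ = [16/17 -30/17 10; -15/34 -4/17 -7; 0 0 1]
M⁻¹ · (-270/17, -431/85)ᵀ = (4, 6/5)ᵀ

p = (4, 6/5)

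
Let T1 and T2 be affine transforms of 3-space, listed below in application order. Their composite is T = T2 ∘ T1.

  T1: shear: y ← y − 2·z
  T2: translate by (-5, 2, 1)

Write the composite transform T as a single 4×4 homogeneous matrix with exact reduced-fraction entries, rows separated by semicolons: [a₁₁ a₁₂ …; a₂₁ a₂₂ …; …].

T = [1 0 0 -5; 0 1 -2 2; 0 0 1 1; 0 0 0 1]

T1 = [1 0 0 0; 0 1 -2 0; 0 0 1 0; 0 0 0 1]
T2·T1 = [1 0 0 -5; 0 1 -2 2; 0 0 1 1; 0 0 0 1]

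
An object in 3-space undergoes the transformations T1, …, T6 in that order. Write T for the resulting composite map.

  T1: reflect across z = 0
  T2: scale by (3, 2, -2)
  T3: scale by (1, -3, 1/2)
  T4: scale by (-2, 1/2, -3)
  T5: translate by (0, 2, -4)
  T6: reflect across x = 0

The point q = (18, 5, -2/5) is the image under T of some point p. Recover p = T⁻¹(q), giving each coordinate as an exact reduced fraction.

p = (3, -1, -6/5)

T1 = [1 0 0 0; 0 1 0 0; 0 0 -1 0; 0 0 0 1]
T2·T1 = [3 0 0 0; 0 2 0 0; 0 0 2 0; 0 0 0 1]
T3·…·T1 = [3 0 0 0; 0 -6 0 0; 0 0 1 0; 0 0 0 1]
T4·…·T1 = [-6 0 0 0; 0 -3 0 0; 0 0 -3 0; 0 0 0 1]
T5·…·T1 = [-6 0 0 0; 0 -3 0 2; 0 0 -3 -4; 0 0 0 1]
T6·…·T1 = [6 0 0 0; 0 -3 0 2; 0 0 -3 -4; 0 0 0 1]
det M = 54; M⁻¹ = [1/6 0 0 0; 0 -1/3 0 2/3; 0 0 -1/3 -4/3; 0 0 0 1]
M⁻¹ · (18, 5, -2/5)ᵀ = (3, -1, -6/5)ᵀ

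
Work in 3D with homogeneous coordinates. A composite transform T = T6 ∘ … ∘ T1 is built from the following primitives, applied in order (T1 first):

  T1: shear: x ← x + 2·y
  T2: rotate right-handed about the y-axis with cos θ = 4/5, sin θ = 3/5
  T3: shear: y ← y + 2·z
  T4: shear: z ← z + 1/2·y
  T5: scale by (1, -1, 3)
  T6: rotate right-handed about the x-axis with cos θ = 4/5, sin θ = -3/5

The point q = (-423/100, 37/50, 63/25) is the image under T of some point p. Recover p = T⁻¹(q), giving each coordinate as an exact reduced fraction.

T1 = [1 2 0 0; 0 1 0 0; 0 0 1 0; 0 0 0 1]
T2·T1 = [4/5 8/5 3/5 0; 0 1 0 0; -3/5 -6/5 4/5 0; 0 0 0 1]
T3·…·T1 = [4/5 8/5 3/5 0; -6/5 -7/5 8/5 0; -3/5 -6/5 4/5 0; 0 0 0 1]
T4·…·T1 = [4/5 8/5 3/5 0; -6/5 -7/5 8/5 0; -6/5 -19/10 8/5 0; 0 0 0 1]
T5·…·T1 = [4/5 8/5 3/5 0; 6/5 7/5 -8/5 0; -18/5 -57/10 24/5 0; 0 0 0 1]
T6·…·T1 = [4/5 8/5 3/5 0; -6/5 -23/10 8/5 0; -18/5 -27/5 24/5 0; 0 0 0 1]
det M = -3; M⁻¹ = [4/5 91/25 -197/150 0; 0 -2 2/3 0; 3/5 12/25 -2/75 0; 0 0 0 1]
M⁻¹ · (-423/100, 37/50, 63/25)ᵀ = (-4, 1/5, -9/4)ᵀ

p = (-4, 1/5, -9/4)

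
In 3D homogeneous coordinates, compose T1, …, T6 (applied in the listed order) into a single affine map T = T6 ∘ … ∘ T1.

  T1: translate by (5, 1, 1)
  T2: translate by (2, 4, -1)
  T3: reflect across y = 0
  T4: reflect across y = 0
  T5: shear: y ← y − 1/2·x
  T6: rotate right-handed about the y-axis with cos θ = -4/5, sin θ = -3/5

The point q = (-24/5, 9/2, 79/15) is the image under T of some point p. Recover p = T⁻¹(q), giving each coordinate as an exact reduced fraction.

T1 = [1 0 0 5; 0 1 0 1; 0 0 1 1; 0 0 0 1]
T2·T1 = [1 0 0 7; 0 1 0 5; 0 0 1 0; 0 0 0 1]
T3·…·T1 = [1 0 0 7; 0 -1 0 -5; 0 0 1 0; 0 0 0 1]
T4·…·T1 = [1 0 0 7; 0 1 0 5; 0 0 1 0; 0 0 0 1]
T5·…·T1 = [1 0 0 7; -1/2 1 0 3/2; 0 0 1 0; 0 0 0 1]
T6·…·T1 = [-4/5 0 -3/5 -28/5; -1/2 1 0 3/2; 3/5 0 -4/5 21/5; 0 0 0 1]
det M = 1; M⁻¹ = [-4/5 0 3/5 -7; -2/5 1 3/10 -5; -3/5 0 -4/5 0; 0 0 0 1]
M⁻¹ · (-24/5, 9/2, 79/15)ᵀ = (0, 3, -4/3)ᵀ

p = (0, 3, -4/3)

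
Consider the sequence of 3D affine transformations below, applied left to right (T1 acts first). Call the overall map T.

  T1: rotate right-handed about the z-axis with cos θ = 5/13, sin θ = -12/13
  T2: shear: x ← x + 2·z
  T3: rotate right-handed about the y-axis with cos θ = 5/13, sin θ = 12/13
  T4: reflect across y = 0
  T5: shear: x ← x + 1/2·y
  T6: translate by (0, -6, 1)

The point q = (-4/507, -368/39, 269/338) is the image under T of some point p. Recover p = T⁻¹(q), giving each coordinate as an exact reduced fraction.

p = (-4, -2/3, 3/2)

T1 = [5/13 12/13 0 0; -12/13 5/13 0 0; 0 0 1 0; 0 0 0 1]
T2·T1 = [5/13 12/13 2 0; -12/13 5/13 0 0; 0 0 1 0; 0 0 0 1]
T3·…·T1 = [25/169 60/169 22/13 0; -12/13 5/13 0 0; -60/169 -144/169 -19/13 0; 0 0 0 1]
T4·…·T1 = [25/169 60/169 22/13 0; 12/13 -5/13 0 0; -60/169 -144/169 -19/13 0; 0 0 0 1]
T5·…·T1 = [103/169 55/338 22/13 0; 12/13 -5/13 0 0; -60/169 -144/169 -19/13 0; 0 0 0 1]
T6·…·T1 = [103/169 55/338 22/13 0; 12/13 -5/13 0 -6; -60/169 -144/169 -19/13 1; 0 0 0 1]
det M = -1; M⁻¹ = [-95/169 407/338 -110/169 1331/169; -228/169 49/169 -264/169 558/169; 12/13 -6/13 5/13 -41/13; 0 0 0 1]
M⁻¹ · (-4/507, -368/39, 269/338)ᵀ = (-4, -2/3, 3/2)ᵀ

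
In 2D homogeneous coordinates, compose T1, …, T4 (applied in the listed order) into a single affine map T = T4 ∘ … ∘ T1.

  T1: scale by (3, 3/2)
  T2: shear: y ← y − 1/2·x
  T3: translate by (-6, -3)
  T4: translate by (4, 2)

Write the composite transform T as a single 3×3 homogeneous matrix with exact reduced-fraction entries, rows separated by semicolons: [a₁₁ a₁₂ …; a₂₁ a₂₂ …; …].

T = [3 0 -2; -3/2 3/2 -1; 0 0 1]

T1 = [3 0 0; 0 3/2 0; 0 0 1]
T2·T1 = [3 0 0; -3/2 3/2 0; 0 0 1]
T3·…·T1 = [3 0 -6; -3/2 3/2 -3; 0 0 1]
T4·…·T1 = [3 0 -2; -3/2 3/2 -1; 0 0 1]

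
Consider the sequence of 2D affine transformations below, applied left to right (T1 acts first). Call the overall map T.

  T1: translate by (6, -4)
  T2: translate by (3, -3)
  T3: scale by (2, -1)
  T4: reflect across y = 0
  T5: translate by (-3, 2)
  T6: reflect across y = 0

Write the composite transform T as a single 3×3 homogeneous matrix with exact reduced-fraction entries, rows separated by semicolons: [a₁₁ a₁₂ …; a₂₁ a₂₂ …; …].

T = [2 0 15; 0 -1 5; 0 0 1]

T1 = [1 0 6; 0 1 -4; 0 0 1]
T2·T1 = [1 0 9; 0 1 -7; 0 0 1]
T3·…·T1 = [2 0 18; 0 -1 7; 0 0 1]
T4·…·T1 = [2 0 18; 0 1 -7; 0 0 1]
T5·…·T1 = [2 0 15; 0 1 -5; 0 0 1]
T6·…·T1 = [2 0 15; 0 -1 5; 0 0 1]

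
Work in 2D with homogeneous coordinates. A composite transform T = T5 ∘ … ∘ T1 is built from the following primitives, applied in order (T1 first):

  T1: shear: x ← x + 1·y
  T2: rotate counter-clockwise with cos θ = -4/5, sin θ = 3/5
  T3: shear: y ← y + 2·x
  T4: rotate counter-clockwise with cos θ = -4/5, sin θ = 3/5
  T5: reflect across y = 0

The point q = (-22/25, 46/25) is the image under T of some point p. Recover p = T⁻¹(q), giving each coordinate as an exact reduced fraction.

p = (4, -2)

T1 = [1 1 0; 0 1 0; 0 0 1]
T2·T1 = [-4/5 -7/5 0; 3/5 -1/5 0; 0 0 1]
T3·…·T1 = [-4/5 -7/5 0; -1 -3 0; 0 0 1]
T4·…·T1 = [31/25 73/25 0; 8/25 39/25 0; 0 0 1]
T5·…·T1 = [31/25 73/25 0; -8/25 -39/25 0; 0 0 1]
det M = -1; M⁻¹ = [39/25 73/25 0; -8/25 -31/25 0; 0 0 1]
M⁻¹ · (-22/25, 46/25)ᵀ = (4, -2)ᵀ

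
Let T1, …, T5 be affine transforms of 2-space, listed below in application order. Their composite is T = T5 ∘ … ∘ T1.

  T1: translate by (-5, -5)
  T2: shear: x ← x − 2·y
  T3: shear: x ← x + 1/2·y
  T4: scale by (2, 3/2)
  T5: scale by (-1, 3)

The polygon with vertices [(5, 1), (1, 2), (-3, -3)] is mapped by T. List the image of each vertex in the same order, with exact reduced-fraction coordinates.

T1 translate by (-5, -5): (5, 1) → (0, -4); (1, 2) → (-4, -3); (-3, -3) → (-8, -8)
T2 shear: x ← x − 2·y: (0, -4) → (8, -4); (-4, -3) → (2, -3); (-8, -8) → (8, -8)
T3 shear: x ← x + 1/2·y: (8, -4) → (6, -4); (2, -3) → (1/2, -3); (8, -8) → (4, -8)
T4 scale by (2, 3/2): (6, -4) → (12, -6); (1/2, -3) → (1, -9/2); (4, -8) → (8, -12)
T5 scale by (-1, 3): (12, -6) → (-12, -18); (1, -9/2) → (-1, -27/2); (8, -12) → (-8, -36)

image vertices: (-12, -18), (-1, -27/2), (-8, -36)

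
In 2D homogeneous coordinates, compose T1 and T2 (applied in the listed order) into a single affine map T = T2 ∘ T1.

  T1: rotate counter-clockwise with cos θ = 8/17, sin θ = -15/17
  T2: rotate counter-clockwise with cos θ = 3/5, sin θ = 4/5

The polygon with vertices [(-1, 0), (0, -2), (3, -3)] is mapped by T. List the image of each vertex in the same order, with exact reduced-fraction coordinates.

image vertices: (-84/85, 13/85), (-26/85, -168/85), (213/85, -291/85)

T1 rotate counter-clockwise with cos θ = 8/17, sin θ = -15/17: (-1, 0) → (-8/17, 15/17); (0, -2) → (-30/17, -16/17); (3, -3) → (-21/17, -69/17)
T2 rotate counter-clockwise with cos θ = 3/5, sin θ = 4/5: (-8/17, 15/17) → (-84/85, 13/85); (-30/17, -16/17) → (-26/85, -168/85); (-21/17, -69/17) → (213/85, -291/85)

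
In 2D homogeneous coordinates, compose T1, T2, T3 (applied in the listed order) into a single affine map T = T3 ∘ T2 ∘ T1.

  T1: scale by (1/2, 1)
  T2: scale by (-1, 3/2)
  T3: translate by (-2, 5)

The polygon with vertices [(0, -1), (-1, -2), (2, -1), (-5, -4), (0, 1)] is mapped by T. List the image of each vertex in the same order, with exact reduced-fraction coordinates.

T1 scale by (1/2, 1): (0, -1) → (0, -1); (-1, -2) → (-1/2, -2); (2, -1) → (1, -1); (-5, -4) → (-5/2, -4); (0, 1) → (0, 1)
T2 scale by (-1, 3/2): (0, -1) → (0, -3/2); (-1/2, -2) → (1/2, -3); (1, -1) → (-1, -3/2); (-5/2, -4) → (5/2, -6); (0, 1) → (0, 3/2)
T3 translate by (-2, 5): (0, -3/2) → (-2, 7/2); (1/2, -3) → (-3/2, 2); (-1, -3/2) → (-3, 7/2); (5/2, -6) → (1/2, -1); (0, 3/2) → (-2, 13/2)

image vertices: (-2, 7/2), (-3/2, 2), (-3, 7/2), (1/2, -1), (-2, 13/2)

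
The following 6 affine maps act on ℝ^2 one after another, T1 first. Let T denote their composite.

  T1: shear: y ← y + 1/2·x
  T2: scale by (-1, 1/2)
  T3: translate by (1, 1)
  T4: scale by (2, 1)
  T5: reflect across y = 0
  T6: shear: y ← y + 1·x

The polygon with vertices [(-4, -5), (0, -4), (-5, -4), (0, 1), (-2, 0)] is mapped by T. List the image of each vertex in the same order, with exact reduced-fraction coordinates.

T1 shear: y ← y + 1/2·x: (-4, -5) → (-4, -7); (0, -4) → (0, -4); (-5, -4) → (-5, -13/2); (0, 1) → (0, 1); (-2, 0) → (-2, -1)
T2 scale by (-1, 1/2): (-4, -7) → (4, -7/2); (0, -4) → (0, -2); (-5, -13/2) → (5, -13/4); (0, 1) → (0, 1/2); (-2, -1) → (2, -1/2)
T3 translate by (1, 1): (4, -7/2) → (5, -5/2); (0, -2) → (1, -1); (5, -13/4) → (6, -9/4); (0, 1/2) → (1, 3/2); (2, -1/2) → (3, 1/2)
T4 scale by (2, 1): (5, -5/2) → (10, -5/2); (1, -1) → (2, -1); (6, -9/4) → (12, -9/4); (1, 3/2) → (2, 3/2); (3, 1/2) → (6, 1/2)
T5 reflect across y = 0: (10, -5/2) → (10, 5/2); (2, -1) → (2, 1); (12, -9/4) → (12, 9/4); (2, 3/2) → (2, -3/2); (6, 1/2) → (6, -1/2)
T6 shear: y ← y + 1·x: (10, 5/2) → (10, 25/2); (2, 1) → (2, 3); (12, 9/4) → (12, 57/4); (2, -3/2) → (2, 1/2); (6, -1/2) → (6, 11/2)

image vertices: (10, 25/2), (2, 3), (12, 57/4), (2, 1/2), (6, 11/2)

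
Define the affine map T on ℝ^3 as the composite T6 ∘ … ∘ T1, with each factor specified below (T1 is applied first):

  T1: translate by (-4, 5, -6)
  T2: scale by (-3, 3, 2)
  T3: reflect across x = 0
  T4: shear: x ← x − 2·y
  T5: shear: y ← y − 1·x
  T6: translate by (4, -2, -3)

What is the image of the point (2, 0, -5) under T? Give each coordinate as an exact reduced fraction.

T(p) = (-32, 49, -25)

T1 translate by (-4, 5, -6): (2, 0, -5) → (-2, 5, -11)
T2 scale by (-3, 3, 2): (-2, 5, -11) → (6, 15, -22)
T3 reflect across x = 0: (6, 15, -22) → (-6, 15, -22)
T4 shear: x ← x − 2·y: (-6, 15, -22) → (-36, 15, -22)
T5 shear: y ← y − 1·x: (-36, 15, -22) → (-36, 51, -22)
T6 translate by (4, -2, -3): (-36, 51, -22) → (-32, 49, -25)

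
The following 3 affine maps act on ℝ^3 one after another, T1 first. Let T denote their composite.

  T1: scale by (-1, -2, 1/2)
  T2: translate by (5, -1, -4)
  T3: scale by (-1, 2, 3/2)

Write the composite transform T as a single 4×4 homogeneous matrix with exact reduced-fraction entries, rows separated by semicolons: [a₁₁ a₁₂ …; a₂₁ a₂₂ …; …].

T = [1 0 0 -5; 0 -4 0 -2; 0 0 3/4 -6; 0 0 0 1]

T1 = [-1 0 0 0; 0 -2 0 0; 0 0 1/2 0; 0 0 0 1]
T2·T1 = [-1 0 0 5; 0 -2 0 -1; 0 0 1/2 -4; 0 0 0 1]
T3·…·T1 = [1 0 0 -5; 0 -4 0 -2; 0 0 3/4 -6; 0 0 0 1]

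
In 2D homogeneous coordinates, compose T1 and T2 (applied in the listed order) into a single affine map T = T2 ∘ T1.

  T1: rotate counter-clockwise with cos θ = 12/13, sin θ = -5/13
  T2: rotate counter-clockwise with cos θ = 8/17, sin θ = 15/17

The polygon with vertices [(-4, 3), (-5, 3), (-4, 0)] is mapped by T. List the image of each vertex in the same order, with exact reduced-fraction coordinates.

T1 rotate counter-clockwise with cos θ = 12/13, sin θ = -5/13: (-4, 3) → (-33/13, 56/13); (-5, 3) → (-45/13, 61/13); (-4, 0) → (-48/13, 20/13)
T2 rotate counter-clockwise with cos θ = 8/17, sin θ = 15/17: (-33/13, 56/13) → (-1104/221, -47/221); (-45/13, 61/13) → (-75/13, -11/13); (-48/13, 20/13) → (-684/221, -560/221)

image vertices: (-1104/221, -47/221), (-75/13, -11/13), (-684/221, -560/221)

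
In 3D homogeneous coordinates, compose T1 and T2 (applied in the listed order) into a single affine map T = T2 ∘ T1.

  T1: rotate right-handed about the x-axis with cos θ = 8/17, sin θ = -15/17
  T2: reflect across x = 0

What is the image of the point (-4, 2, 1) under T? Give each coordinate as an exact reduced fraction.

T1 rotate right-handed about the x-axis with cos θ = 8/17, sin θ = -15/17: (-4, 2, 1) → (-4, 31/17, -22/17)
T2 reflect across x = 0: (-4, 31/17, -22/17) → (4, 31/17, -22/17)

T(p) = (4, 31/17, -22/17)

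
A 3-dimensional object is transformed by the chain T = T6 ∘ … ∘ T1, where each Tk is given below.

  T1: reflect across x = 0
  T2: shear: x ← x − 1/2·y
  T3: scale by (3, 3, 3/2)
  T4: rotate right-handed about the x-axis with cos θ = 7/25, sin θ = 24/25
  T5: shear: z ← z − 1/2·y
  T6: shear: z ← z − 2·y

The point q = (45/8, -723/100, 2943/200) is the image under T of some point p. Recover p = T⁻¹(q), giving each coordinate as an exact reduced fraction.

p = (-1, -7/4, 4)

T1 = [-1 0 0 0; 0 1 0 0; 0 0 1 0; 0 0 0 1]
T2·T1 = [-1 -1/2 0 0; 0 1 0 0; 0 0 1 0; 0 0 0 1]
T3·…·T1 = [-3 -3/2 0 0; 0 3 0 0; 0 0 3/2 0; 0 0 0 1]
T4·…·T1 = [-3 -3/2 0 0; 0 21/25 -36/25 0; 0 72/25 21/50 0; 0 0 0 1]
T5·…·T1 = [-3 -3/2 0 0; 0 21/25 -36/25 0; 0 123/50 57/50 0; 0 0 0 1]
T6·…·T1 = [-3 -3/2 0 0; 0 21/25 -36/25 0; 0 39/50 201/50 0; 0 0 0 1]
det M = -27/2; M⁻¹ = [-1/3 -67/150 -4/25 0; 0 67/75 8/25 0; 0 -13/75 14/75 0; 0 0 0 1]
M⁻¹ · (45/8, -723/100, 2943/200)ᵀ = (-1, -7/4, 4)ᵀ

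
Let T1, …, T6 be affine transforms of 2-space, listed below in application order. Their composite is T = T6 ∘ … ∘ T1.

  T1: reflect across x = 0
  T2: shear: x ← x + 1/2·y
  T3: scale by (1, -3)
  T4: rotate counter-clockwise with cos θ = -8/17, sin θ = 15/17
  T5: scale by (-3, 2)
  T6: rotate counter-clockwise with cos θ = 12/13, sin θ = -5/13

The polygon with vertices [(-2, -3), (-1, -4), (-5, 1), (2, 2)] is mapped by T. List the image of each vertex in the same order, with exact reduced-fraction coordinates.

image vertices: (4359/221, -3633/221), (5082/221, -5244/221), (1029/221, 2571/221), (-246/17, 174/17)

T1 reflect across x = 0: (-2, -3) → (2, -3); (-1, -4) → (1, -4); (-5, 1) → (5, 1); (2, 2) → (-2, 2)
T2 shear: x ← x + 1/2·y: (2, -3) → (1/2, -3); (1, -4) → (-1, -4); (5, 1) → (11/2, 1); (-2, 2) → (-1, 2)
T3 scale by (1, -3): (1/2, -3) → (1/2, 9); (-1, -4) → (-1, 12); (11/2, 1) → (11/2, -3); (-1, 2) → (-1, -6)
T4 rotate counter-clockwise with cos θ = -8/17, sin θ = 15/17: (1/2, 9) → (-139/17, -129/34); (-1, 12) → (-172/17, -111/17); (11/2, -3) → (1/17, 213/34); (-1, -6) → (98/17, 33/17)
T5 scale by (-3, 2): (-139/17, -129/34) → (417/17, -129/17); (-172/17, -111/17) → (516/17, -222/17); (1/17, 213/34) → (-3/17, 213/17); (98/17, 33/17) → (-294/17, 66/17)
T6 rotate counter-clockwise with cos θ = 12/13, sin θ = -5/13: (417/17, -129/17) → (4359/221, -3633/221); (516/17, -222/17) → (5082/221, -5244/221); (-3/17, 213/17) → (1029/221, 2571/221); (-294/17, 66/17) → (-246/17, 174/17)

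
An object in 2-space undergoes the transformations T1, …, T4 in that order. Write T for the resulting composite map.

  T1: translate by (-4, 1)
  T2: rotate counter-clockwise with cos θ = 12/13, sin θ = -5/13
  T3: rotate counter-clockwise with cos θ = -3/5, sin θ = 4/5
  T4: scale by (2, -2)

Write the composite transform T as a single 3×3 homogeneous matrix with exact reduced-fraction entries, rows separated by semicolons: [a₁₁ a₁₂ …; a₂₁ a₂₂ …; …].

T = [-32/65 -126/65 2/65; -126/65 32/65 536/65; 0 0 1]

T1 = [1 0 -4; 0 1 1; 0 0 1]
T2·T1 = [12/13 5/13 -43/13; -5/13 12/13 32/13; 0 0 1]
T3·…·T1 = [-16/65 -63/65 1/65; 63/65 -16/65 -268/65; 0 0 1]
T4·…·T1 = [-32/65 -126/65 2/65; -126/65 32/65 536/65; 0 0 1]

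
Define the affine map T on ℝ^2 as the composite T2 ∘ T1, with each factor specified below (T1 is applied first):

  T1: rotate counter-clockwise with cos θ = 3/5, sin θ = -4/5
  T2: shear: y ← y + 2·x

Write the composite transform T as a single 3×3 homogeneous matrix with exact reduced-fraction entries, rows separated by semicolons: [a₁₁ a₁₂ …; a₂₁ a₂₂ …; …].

T = [3/5 4/5 0; 2/5 11/5 0; 0 0 1]

T1 = [3/5 4/5 0; -4/5 3/5 0; 0 0 1]
T2·T1 = [3/5 4/5 0; 2/5 11/5 0; 0 0 1]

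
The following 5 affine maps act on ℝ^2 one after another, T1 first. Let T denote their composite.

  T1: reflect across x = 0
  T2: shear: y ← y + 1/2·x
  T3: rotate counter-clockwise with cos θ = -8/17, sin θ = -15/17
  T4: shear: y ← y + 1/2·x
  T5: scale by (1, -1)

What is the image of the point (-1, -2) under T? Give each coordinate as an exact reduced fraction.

T1 reflect across x = 0: (-1, -2) → (1, -2)
T2 shear: y ← y + 1/2·x: (1, -2) → (1, -3/2)
T3 rotate counter-clockwise with cos θ = -8/17, sin θ = -15/17: (1, -3/2) → (-61/34, -3/17)
T4 shear: y ← y + 1/2·x: (-61/34, -3/17) → (-61/34, -73/68)
T5 scale by (1, -1): (-61/34, -73/68) → (-61/34, 73/68)

T(p) = (-61/34, 73/68)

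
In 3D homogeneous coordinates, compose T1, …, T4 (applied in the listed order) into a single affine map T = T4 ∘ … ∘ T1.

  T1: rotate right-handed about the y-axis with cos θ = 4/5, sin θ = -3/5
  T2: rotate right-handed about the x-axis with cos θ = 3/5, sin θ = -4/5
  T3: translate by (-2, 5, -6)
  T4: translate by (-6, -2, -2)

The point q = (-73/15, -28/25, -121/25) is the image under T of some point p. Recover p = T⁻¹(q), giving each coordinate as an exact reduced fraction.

p = (5/3, -5, -3)

T1 = [4/5 0 -3/5 0; 0 1 0 0; 3/5 0 4/5 0; 0 0 0 1]
T2·T1 = [4/5 0 -3/5 0; 12/25 3/5 16/25 0; 9/25 -4/5 12/25 0; 0 0 0 1]
T3·…·T1 = [4/5 0 -3/5 -2; 12/25 3/5 16/25 5; 9/25 -4/5 12/25 -6; 0 0 0 1]
T4·…·T1 = [4/5 0 -3/5 -8; 12/25 3/5 16/25 3; 9/25 -4/5 12/25 -8; 0 0 0 1]
det M = 1; M⁻¹ = [4/5 12/25 9/25 196/25; 0 3/5 -4/5 -41/5; -3/5 16/25 12/25 -72/25; 0 0 0 1]
M⁻¹ · (-73/15, -28/25, -121/25)ᵀ = (5/3, -5, -3)ᵀ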